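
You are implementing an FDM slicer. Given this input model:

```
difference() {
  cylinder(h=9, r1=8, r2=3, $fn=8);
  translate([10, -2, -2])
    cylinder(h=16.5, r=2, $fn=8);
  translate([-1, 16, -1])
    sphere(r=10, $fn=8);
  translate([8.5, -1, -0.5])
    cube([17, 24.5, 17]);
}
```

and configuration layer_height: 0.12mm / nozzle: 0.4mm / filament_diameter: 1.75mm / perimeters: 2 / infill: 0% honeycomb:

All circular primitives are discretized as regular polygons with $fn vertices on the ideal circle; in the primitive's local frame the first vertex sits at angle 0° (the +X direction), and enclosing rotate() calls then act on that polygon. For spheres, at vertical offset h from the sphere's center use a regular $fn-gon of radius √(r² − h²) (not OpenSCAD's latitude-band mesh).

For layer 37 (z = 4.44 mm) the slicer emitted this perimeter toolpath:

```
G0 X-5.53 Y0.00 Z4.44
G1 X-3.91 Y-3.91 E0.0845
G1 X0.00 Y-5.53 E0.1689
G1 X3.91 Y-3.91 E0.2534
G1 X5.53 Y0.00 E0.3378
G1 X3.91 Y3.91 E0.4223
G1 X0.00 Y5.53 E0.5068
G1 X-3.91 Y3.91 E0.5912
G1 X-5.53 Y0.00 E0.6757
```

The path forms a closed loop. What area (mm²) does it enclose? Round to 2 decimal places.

86.49 mm²

Apply the shoelace formula to the sequence of (X, Y) vertices; enclosed area = 86.49 mm².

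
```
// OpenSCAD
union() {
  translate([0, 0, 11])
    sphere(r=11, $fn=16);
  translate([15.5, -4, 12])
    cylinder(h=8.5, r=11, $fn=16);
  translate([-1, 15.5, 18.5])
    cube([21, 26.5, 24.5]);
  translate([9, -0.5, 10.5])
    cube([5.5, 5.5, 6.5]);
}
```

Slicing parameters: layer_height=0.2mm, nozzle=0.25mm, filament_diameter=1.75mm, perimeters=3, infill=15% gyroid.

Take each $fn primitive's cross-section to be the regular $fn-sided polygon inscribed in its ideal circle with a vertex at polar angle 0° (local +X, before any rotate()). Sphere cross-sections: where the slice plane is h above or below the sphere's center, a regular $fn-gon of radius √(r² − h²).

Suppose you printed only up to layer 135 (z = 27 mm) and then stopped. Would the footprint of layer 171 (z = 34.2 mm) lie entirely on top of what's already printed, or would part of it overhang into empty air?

entirely on top

Compare the two slices. At z = 27: the sphere does not reach this height (|z−center|=16.000 > r=11); the cylinder at (15.5, -4) is absent (z outside [12, 20.5]); the cube at (-1, 15.5) (footprint 21×26.5) is included at this height (area 556.50 mm²); the cube at (9, -0.5) is absent (z outside [10.5, 17]); Merging all regions: only the 21×26.5 cube at (-1, 15.5) is present, so the union is just that shape — area = 556.50 mm². At z = 34.2: the sphere does not reach this height (|z−center|=23.200 > r=11); the cylinder at (15.5, -4) is not intersected at this z (z outside [12, 20.5]); the cube at (-1, 15.5) is present — its section is the full 21×26.5 rectangle (area 556.50 mm²); the cube at (9, -0.5) does not reach this height (z outside [10.5, 17]); Combining (union): only the 21×26.5 cube at (-1, 15.5) is present, so the union is just that shape — area = 556.50 mm². Checking containment: the cross-section at z = 34.2 is a subset of the cross-section at z = 27.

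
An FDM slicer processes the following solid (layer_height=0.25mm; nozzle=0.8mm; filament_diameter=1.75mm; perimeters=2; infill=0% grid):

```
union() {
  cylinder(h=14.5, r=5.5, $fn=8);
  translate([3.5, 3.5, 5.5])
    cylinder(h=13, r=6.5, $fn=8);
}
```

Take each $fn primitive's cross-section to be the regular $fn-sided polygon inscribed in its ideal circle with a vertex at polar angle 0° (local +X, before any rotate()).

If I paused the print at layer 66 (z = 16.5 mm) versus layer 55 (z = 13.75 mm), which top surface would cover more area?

Layer 66 (z = 16.5): the cylinder is not intersected at this z (z outside [0, 14.5]); the r=6.5 cylinder at (3.5, 3.5) contributes a regular 8-gon of circumradius 6.5 (area = (8/2)·6.500²·sin(360°/8) = 119.50 mm²); Merging all regions: only the r=6.5 cylinder at (3.5, 3.5) is present, so the union is just that shape — area = 119.50 mm². So its area = 119.50 mm². Layer 55 (z = 13.75): the r=5.5 cylinder gives a regular 8-gon of circumradius 5.5 (constant along its height) (area = (8/2)·5.500²·sin(360°/8) = 85.56 mm²); the cylinder at (3.5, 3.5): section is a regular 8-gon, circumradius r=6.5 (area = (8/2)·6.500²·sin(360°/8) = 119.50 mm²); Merging all regions: the regions partially overlap — summed areas 205.06 mm² minus the doubly-counted overlap 47.00 mm² gives 158.06 mm² — area = 158.06 mm². So its area = 158.06 mm². Layer 55 is larger (158.06 vs 119.50 mm²).

layer 55 (z = 13.75 mm)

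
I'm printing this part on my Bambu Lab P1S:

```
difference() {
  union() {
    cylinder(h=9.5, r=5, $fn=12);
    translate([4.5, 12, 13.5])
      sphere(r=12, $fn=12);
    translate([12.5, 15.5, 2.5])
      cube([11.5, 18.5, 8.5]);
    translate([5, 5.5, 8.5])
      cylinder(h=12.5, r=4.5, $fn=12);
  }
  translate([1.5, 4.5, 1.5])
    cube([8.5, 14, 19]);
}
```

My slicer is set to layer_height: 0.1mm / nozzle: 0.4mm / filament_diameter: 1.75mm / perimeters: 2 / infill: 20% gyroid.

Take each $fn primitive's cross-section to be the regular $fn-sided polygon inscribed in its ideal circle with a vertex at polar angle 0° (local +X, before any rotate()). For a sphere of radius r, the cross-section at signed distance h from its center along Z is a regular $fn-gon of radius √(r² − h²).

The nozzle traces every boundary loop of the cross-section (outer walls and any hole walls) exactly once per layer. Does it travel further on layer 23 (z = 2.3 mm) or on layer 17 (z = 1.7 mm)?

layer 23 (z = 2.3 mm)

Layer 23 (z = 2.3): the cylinder: section is a regular 12-gon, circumradius r=5 (perimeter = 2·12·5.000·sin(180°/12) = 31.06 mm); the sphere at (4.5, 12): section is a regular 12-gon, circumradius = √(r²−h²) = √(12²−11.2²) = 4.308 (perimeter = 2·12·4.308·sin(180°/12) = 26.76 mm); the cube at (12.5, 15.5) is not intersected at this z (z outside [2.5, 11]); the cylinder at (5, 5.5) does not reach this height (z outside [8.5, 21]); Merging all regions: the 2 present regions are separate (no shared area or edge), so areas and boundary lengths simply add and each stays a separate island — boundary = 57.82 mm; the cube at (1.5, 4.5) is present — its section is the full 8.5×14 rectangle (perimeter 45.00 mm); Subtracting the remaining from the first: starting from that combined region, the 8.5×14 cube at (1.5, 4.5) partially overlaps it — only the 50.77 mm² overlap (of its 119.00 mm²) is removed, clipping the outline — boundary = 43.44 mm. So its perimeter = 43.44 mm. Layer 17 (z = 1.7): the r=5 cylinder gives a regular 12-gon of circumradius 5 (constant along its height) (perimeter = 2·12·5.000·sin(180°/12) = 31.06 mm); the sphere at (4.5, 12): section is a regular 12-gon, circumradius = √(r²−h²) = √(12²−11.8²) = 2.182 (perimeter = 2·12·2.182·sin(180°/12) = 13.55 mm); the cube at (12.5, 15.5) is absent (z outside [2.5, 11]); the cylinder at (5, 5.5) does not reach this height (z outside [8.5, 21]); Combining (union): the 2 present regions are separate (no shared area or edge), so areas and boundary lengths simply add and each stays a separate island — boundary = 44.61 mm; the cube at (1.5, 4.5) (footprint 8.5×14) is included at this height (perimeter 45.00 mm); Taking the first minus the rest: starting from the result so far, the 8.5×14 cube at (1.5, 4.5) partially overlaps it — only the 14.30 mm² overlap (of its 119.00 mm²) is removed, clipping the outline — boundary = 31.14 mm. So its perimeter = 31.14 mm. Layer 23 is larger (43.44 vs 31.14 mm).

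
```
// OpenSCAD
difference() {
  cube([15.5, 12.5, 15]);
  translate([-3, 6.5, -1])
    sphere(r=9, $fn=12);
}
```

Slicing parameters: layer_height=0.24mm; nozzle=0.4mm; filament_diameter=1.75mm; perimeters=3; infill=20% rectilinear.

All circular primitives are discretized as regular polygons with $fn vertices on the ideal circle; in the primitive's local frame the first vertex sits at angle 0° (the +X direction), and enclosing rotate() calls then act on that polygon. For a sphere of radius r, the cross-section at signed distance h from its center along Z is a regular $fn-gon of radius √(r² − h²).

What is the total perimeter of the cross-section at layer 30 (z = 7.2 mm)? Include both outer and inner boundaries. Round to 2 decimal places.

56.31 mm

At z = 7.2 mm: the cube is present — its section is the full 15.5×12.5 rectangle (perimeter 56.00 mm); the r=9 sphere at (-3, 6.5) slices to a regular 12-gon of circumradius 3.709 (√(r²−h²) with h=8.2 from center) (perimeter = 2·12·3.709·sin(180°/12) = 23.04 mm); Subtracting the remaining from the first: starting from the 15.5×12.5 cube, the r=9 sphere at (-3, 6.5) partially overlaps it — only the 1.76 mm² overlap (of its 41.28 mm²) is removed, clipping the outline — boundary = 56.31 mm. Overall, the cross-section is a single solid region. Total boundary length (outer) = 56.31 mm.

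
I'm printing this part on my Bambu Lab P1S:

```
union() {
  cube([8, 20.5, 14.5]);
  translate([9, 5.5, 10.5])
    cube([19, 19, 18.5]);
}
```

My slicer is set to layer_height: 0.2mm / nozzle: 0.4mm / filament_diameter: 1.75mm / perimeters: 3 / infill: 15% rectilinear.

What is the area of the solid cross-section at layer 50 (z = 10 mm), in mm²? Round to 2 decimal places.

164.00 mm²

At z = 10 mm: the cube (footprint 8×20.5) is included at this height (area 164.00 mm²); the cube at (9, 5.5) is absent (z outside [10.5, 29]); Taking the union: only the 8×20.5 cube is present, so the union is just that shape — area = 164.00 mm². Overall, the cross-section is a single solid region. Net area = 164.00 mm².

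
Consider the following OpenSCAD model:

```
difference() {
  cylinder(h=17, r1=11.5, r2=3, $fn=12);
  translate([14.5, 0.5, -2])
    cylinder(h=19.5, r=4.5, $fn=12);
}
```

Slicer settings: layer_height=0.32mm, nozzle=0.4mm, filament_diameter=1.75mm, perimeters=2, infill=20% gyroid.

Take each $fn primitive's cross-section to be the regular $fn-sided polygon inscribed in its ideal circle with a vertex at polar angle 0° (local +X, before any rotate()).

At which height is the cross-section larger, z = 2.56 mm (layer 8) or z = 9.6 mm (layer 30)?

Layer 8 (z = 2.56): the cone (r1=11.5→r2=3) has section circumradius 10.220 here — a regular 12-gon (area = (12/2)·10.220²·sin(360°/12) = 313.35 mm²); the r=4.5 cylinder at (14.5, 0.5) gives a regular 12-gon of circumradius 4.5 (constant along its height) (area = (12/2)·4.500²·sin(360°/12) = 60.75 mm²); Subtracting the remaining from the first: starting from the cone (313.35 mm²), the r=4.5 cylinder at (14.5, 0.5) partially overlaps it — only the 0.06 mm² overlap (of its 60.75 mm²) is removed, clipping the outline — area = 313.29 mm². So its area = 313.29 mm². Layer 30 (z = 9.6): the cone (r1=11.5→r2=3) has section circumradius 6.700 here — a regular 12-gon (area = (12/2)·6.700²·sin(360°/12) = 134.67 mm²); the r=4.5 cylinder at (14.5, 0.5) gives a regular 12-gon of circumradius 4.5 (constant along its height) (area = (12/2)·4.500²·sin(360°/12) = 60.75 mm²); After the difference (first − rest): starting from the cone (134.67 mm²), the r=4.5 cylinder at (14.5, 0.5) misses the remaining region (no effect) — area = 134.67 mm². So its area = 134.67 mm². Layer 8 is larger (313.29 vs 134.67 mm²).

layer 8 (z = 2.56 mm)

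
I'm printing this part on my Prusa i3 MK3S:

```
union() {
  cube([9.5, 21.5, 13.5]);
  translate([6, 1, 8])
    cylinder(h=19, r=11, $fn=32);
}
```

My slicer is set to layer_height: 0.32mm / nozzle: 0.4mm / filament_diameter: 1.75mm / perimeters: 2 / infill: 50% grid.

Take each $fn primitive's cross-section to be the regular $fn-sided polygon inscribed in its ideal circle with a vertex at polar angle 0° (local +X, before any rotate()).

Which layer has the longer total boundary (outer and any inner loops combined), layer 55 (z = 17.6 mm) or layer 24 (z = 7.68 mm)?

layer 55 (z = 17.6 mm)

Layer 55 (z = 17.6): the cube is not intersected at this z (z outside [0, 13.5]); the cylinder at (6, 1): section is a regular 32-gon, circumradius r=11 (perimeter = 2·32·11.000·sin(180°/32) = 69.00 mm); Combining (union): only the r=11 cylinder at (6, 1) is present, so the union is just that shape — boundary = 69.00 mm. So its perimeter = 69.00 mm. Layer 24 (z = 7.68): the cube (footprint 9.5×21.5) is included at this height (perimeter 62.00 mm); the cylinder at (6, 1) is not intersected at this z (z outside [8, 27]); Taking the union: only the 9.5×21.5 cube is present, so the union is just that shape — boundary = 62.00 mm. So its perimeter = 62.00 mm. Layer 55 is larger (69.00 vs 62.00 mm).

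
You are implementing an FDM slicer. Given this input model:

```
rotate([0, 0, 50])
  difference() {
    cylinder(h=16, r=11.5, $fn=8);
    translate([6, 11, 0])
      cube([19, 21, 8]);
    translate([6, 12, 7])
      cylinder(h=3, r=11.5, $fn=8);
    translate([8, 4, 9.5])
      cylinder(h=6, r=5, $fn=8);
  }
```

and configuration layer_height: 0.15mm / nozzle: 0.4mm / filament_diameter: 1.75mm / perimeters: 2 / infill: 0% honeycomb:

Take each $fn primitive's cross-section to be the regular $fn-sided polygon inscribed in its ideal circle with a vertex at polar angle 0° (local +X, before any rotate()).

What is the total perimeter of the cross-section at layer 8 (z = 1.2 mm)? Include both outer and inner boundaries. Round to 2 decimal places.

At z = 1.2 mm: the r=11.5 cylinder contributes a regular 8-gon of circumradius 11.5 (perimeter = 2·8·11.500·sin(180°/8) = 70.41 mm); the cube at (6, 11) (footprint 19×21) is included at this height (perimeter 80.00 mm); the cylinder at (6, 12) is not intersected at this z (z outside [7, 10]); the cylinder at (8, 4) is absent (z outside [9.5, 15.5]); After the difference (first − rest): starting from the r=11.5 cylinder, the 19×21 cube at (6, 11) misses the remaining region (no effect) — boundary = 70.41 mm; (whole slice rotated 50° about Z — lengths, areas and connectivity unchanged). Overall, the cross-section is a single solid region. Total boundary length (outer) = 70.41 mm.

70.41 mm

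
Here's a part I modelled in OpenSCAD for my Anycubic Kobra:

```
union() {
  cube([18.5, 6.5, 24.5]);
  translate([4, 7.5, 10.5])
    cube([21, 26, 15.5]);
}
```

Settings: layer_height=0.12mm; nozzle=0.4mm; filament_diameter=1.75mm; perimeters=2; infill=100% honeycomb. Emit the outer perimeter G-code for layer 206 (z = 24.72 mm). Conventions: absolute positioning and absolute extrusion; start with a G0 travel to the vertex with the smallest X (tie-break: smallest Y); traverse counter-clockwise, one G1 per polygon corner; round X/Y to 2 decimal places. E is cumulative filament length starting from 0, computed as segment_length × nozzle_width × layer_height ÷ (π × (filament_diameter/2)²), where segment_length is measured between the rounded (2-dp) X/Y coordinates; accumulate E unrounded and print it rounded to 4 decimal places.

G0 X4.00 Y7.50 Z24.72
G1 X25.00 Y7.50 E0.4191
G1 X25.00 Y33.50 E0.9379
G1 X4.00 Y33.50 E1.3570
G1 X4.00 Y7.50 E1.8759

At z = 24.72 mm: the cube is not intersected at this z (z outside [0, 24.5]); the cube at (4, 7.5) is present — its section is the full 21×26 rectangle; Taking the union: only the 21×26 cube at (4, 7.5) is present, so the union is just that shape — 1 connected region. The outline is a single polygon with 4 vertices. Extrusion per mm of travel: 0.4 × 0.12 / (π × 0.875²) = 0.019956. Accumulating E over each segment gives final E = 1.8759.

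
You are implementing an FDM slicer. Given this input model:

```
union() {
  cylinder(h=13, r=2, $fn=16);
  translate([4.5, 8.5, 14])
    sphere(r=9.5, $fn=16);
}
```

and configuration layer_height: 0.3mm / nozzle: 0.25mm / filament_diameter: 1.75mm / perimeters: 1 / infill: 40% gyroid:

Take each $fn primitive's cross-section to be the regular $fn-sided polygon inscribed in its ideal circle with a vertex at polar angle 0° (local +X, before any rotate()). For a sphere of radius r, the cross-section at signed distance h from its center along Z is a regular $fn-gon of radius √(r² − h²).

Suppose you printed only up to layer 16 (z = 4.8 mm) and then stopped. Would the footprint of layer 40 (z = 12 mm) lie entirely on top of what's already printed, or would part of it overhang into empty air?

part overhangs

Compare the two slices. At z = 4.8: the cylinder: section is a regular 16-gon, circumradius r=2 (area = (16/2)·2.000²·sin(360°/16) = 12.25 mm²); the r=9.5 sphere at (4.5, 8.5) contributes a regular 16-gon of circumradius √(9.5²−9.2²) = 2.369 (area = (16/2)·2.369²·sin(360°/16) = 17.17 mm²); Taking the union: the 2 present regions are separate (no shared area or edge), so areas and boundary lengths simply add and each stays a separate island — area = 29.42 mm². At z = 12: the r=2 cylinder gives a regular 16-gon of circumradius 2 (constant along its height) (area = (16/2)·2.000²·sin(360°/16) = 12.25 mm²); the r=9.5 sphere at (4.5, 8.5) contributes a regular 16-gon of circumradius √(9.5²−2²) = 9.287 (area = (16/2)·9.287²·sin(360°/16) = 264.05 mm²); Taking the union: the regions partially overlap — summed areas 276.30 mm² minus the doubly-counted overlap 4.11 mm² gives 272.19 mm² — area = 272.19 mm². Checking containment: at z = 12 the cross-section extends beyond the z = 4.8 cross-section by about 242.77 mm².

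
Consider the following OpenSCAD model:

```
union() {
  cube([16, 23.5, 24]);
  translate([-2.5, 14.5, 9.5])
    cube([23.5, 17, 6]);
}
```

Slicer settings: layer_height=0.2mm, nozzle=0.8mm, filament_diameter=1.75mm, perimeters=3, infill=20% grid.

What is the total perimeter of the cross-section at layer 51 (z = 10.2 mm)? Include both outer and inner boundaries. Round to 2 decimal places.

110.00 mm

At z = 10.2 mm: the cube (footprint 16×23.5) is included at this height (perimeter 79.00 mm); the 23.5×17 cube at (-2.5, 14.5) contributes its full rectangle (perimeter 81.00 mm); Combining (union): the regions partially overlap (shared area 144.00 mm²), so the edge portions inside another operand are dropped and the merged outline is re-measured after clipping — boundary = 110.00 mm. Overall, the cross-section is a single solid region. Total boundary length (outer) = 110.00 mm.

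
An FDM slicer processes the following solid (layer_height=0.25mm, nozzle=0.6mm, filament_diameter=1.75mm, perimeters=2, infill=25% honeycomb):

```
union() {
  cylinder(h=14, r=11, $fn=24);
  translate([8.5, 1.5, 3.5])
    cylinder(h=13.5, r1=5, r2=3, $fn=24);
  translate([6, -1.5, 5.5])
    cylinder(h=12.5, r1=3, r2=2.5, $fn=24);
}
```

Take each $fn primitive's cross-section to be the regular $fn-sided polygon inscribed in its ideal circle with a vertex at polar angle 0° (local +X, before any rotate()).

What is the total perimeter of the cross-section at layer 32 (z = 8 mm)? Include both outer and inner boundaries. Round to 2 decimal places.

71.05 mm

At z = 8 mm: the r=11 cylinder gives a regular 24-gon of circumradius 11 (constant along its height) (perimeter = 2·24·11.000·sin(180°/24) = 68.92 mm); the cone at (8.5, 1.5) (r1=5→r2=3) has section circumradius 4.333 here — a regular 24-gon (perimeter = 2·24·4.333·sin(180°/24) = 27.15 mm); the cone at (6, -1.5): at t=0.200 of its height the radius interpolates to r₁+(r₂−r₁)t = 2.900, giving a regular 24-gon of that circumradius (perimeter = 2·24·2.900·sin(180°/24) = 18.17 mm); Combining (union): the regions partially overlap (shared area 72.39 mm²), so the edge portions inside another operand are dropped and the merged outline is re-measured after clipping — boundary = 71.05 mm. Overall, the cross-section is a single solid region. Total boundary length (outer) = 71.05 mm.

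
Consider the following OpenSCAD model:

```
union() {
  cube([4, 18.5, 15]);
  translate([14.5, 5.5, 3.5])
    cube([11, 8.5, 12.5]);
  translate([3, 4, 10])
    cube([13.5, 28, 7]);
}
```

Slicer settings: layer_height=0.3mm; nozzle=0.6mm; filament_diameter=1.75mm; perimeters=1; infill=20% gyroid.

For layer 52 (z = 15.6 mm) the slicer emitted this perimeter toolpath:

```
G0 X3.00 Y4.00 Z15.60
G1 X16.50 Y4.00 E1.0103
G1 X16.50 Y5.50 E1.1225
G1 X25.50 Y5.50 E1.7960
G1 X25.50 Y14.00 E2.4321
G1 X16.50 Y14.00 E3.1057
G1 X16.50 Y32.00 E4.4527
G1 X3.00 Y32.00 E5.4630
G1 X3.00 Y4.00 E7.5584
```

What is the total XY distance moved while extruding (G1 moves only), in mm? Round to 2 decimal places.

Sum the Euclidean lengths of each G1 segment: total = 101.00 mm.

101.00 mm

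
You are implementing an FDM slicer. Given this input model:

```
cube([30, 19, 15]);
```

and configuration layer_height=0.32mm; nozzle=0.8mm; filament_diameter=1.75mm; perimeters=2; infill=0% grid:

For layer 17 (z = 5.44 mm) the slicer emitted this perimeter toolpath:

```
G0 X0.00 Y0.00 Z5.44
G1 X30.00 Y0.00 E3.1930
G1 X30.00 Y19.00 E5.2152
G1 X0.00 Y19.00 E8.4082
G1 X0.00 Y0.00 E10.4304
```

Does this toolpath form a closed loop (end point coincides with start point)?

Start point (G0): (0.00, 0.00). End point (last G1): the path returns to the start — closed.

yes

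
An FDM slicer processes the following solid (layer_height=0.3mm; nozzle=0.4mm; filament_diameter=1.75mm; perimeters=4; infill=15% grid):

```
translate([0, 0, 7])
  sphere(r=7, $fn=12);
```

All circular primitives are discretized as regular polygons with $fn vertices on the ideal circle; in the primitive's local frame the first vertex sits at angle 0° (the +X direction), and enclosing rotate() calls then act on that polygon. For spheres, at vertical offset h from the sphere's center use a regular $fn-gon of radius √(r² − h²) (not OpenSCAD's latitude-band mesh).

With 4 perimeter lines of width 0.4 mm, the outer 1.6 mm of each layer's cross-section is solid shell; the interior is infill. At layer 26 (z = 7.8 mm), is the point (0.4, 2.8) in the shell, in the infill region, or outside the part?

At z = 7.8 mm: the r=7 sphere slices to a regular 12-gon of circumradius 6.954 (√(r²−h²) with h=0.8 from center). Overall, the cross-section is a single solid region. The nearest boundary edge runs (3.48, 6.02)→(0.00, 6.95); distance from the point to it = 3.91 mm. The point is inside the cross-section and 3.91 mm from the nearest boundary — more than the 1.6 mm shell width (4 × 0.4), so it's in the infill interior.

infill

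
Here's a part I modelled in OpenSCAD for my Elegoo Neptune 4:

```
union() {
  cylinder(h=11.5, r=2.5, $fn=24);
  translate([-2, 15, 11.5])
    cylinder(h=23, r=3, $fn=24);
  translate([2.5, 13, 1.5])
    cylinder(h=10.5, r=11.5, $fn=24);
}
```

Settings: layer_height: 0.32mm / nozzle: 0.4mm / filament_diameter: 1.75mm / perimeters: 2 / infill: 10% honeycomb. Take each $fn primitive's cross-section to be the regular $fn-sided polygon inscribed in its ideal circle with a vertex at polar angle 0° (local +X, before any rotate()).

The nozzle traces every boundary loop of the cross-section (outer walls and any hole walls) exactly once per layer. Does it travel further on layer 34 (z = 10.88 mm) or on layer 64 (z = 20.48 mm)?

Layer 34 (z = 10.88): the r=2.5 cylinder gives a regular 24-gon of circumradius 2.5 (constant along its height) (perimeter = 2·24·2.500·sin(180°/24) = 15.66 mm); the cylinder at (-2, 15) is absent (z outside [11.5, 34.5]); the r=11.5 cylinder at (2.5, 13) contributes a regular 24-gon of circumradius 11.5 (perimeter = 2·24·11.500·sin(180°/24) = 72.05 mm); Merging all regions: the regions partially overlap (shared area 1.47 mm²), so the edge portions inside another operand are dropped and the merged outline is re-measured after clipping — boundary = 81.09 mm. So its perimeter = 81.09 mm. Layer 64 (z = 20.48): the cylinder is absent (z outside [0, 11.5]); the cylinder at (-2, 15): section is a regular 24-gon, circumradius r=3 (perimeter = 2·24·3.000·sin(180°/24) = 18.80 mm); the cylinder at (2.5, 13) is absent (z outside [1.5, 12]); Combining (union): only the r=3 cylinder at (-2, 15) is present, so the union is just that shape — boundary = 18.80 mm. So its perimeter = 18.80 mm. Layer 34 is larger (81.09 vs 18.80 mm).

layer 34 (z = 10.88 mm)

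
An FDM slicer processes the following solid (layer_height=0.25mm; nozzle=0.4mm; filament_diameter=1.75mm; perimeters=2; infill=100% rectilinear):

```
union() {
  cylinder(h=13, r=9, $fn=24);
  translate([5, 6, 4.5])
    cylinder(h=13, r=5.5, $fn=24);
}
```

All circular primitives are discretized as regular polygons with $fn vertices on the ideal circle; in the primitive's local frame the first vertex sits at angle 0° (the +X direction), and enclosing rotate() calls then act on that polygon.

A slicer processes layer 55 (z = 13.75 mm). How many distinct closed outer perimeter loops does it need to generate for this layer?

At z = 13.75 mm: the cylinder is not intersected at this z (z outside [0, 13]); the r=5.5 cylinder at (5, 6) contributes a regular 24-gon of circumradius 5.5; Taking the union: only the r=5.5 cylinder at (5, 6) is present, so the union is just that shape — 1 connected region. The result has 1 disconnected region.

1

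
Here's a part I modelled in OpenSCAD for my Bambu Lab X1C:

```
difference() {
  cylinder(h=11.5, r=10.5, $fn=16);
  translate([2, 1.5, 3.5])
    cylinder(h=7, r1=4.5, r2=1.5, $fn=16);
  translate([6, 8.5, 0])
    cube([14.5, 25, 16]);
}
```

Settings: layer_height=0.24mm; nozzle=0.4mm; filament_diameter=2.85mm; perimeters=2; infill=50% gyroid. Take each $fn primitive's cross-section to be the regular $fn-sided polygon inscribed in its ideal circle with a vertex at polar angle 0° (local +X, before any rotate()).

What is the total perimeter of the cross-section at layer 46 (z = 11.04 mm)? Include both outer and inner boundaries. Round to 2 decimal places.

At z = 11.04 mm: the r=10.5 cylinder gives a regular 16-gon of circumradius 10.5 (constant along its height) (perimeter = 2·16·10.500·sin(180°/16) = 65.55 mm); the cone at (2, 1.5) is absent (z outside [3.5, 10.5]); the 14.5×25 cube at (6, 8.5) contributes its full rectangle (perimeter 79.00 mm); After the difference (first − rest): starting from the r=10.5 cylinder, the 14.5×25 cube at (6, 8.5) misses the remaining region (no effect) — boundary = 65.55 mm. Overall, the cross-section is a single solid region. Total boundary length (outer) = 65.55 mm.

65.55 mm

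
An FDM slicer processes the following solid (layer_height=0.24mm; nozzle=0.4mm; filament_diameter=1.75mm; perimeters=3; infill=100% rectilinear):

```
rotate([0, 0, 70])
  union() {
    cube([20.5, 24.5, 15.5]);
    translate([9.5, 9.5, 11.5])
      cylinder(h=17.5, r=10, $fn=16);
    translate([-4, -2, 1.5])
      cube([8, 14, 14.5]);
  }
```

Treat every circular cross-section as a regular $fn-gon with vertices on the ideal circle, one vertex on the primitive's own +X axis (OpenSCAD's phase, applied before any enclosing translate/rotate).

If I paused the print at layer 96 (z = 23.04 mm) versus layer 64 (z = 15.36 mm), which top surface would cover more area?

layer 64 (z = 15.36 mm)

Layer 96 (z = 23.04): the cube does not reach this height (z outside [0, 15.5]); the cylinder at (9.5, 9.5): section is a regular 16-gon, circumradius r=10 (area = (16/2)·10.000²·sin(360°/16) = 306.15 mm²); the cube at (-4, -2) is not intersected at this z (z outside [1.5, 16]); Combining (union): only the r=10 cylinder at (9.5, 9.5) is present, so the union is just that shape — area = 306.15 mm²; (whole slice rotated 70° about Z — lengths, areas and connectivity unchanged). So its area = 306.15 mm². Layer 64 (z = 15.36): the cube is present — its section is the full 20.5×24.5 rectangle (area 502.25 mm²); the r=10 cylinder at (9.5, 9.5) gives a regular 16-gon of circumradius 10 (constant along its height) (area = (16/2)·10.000²·sin(360°/16) = 306.15 mm²); the cube at (-4, -2) (footprint 8×14) is included at this height (area 112.00 mm²); Merging all regions: the regions partially overlap — summed areas 920.40 mm² minus the doubly-counted overlap 352.89 mm² gives 567.51 mm² — area = 567.51 mm²; (rotated 70° about Z; rotation is an isometry so areas/perimeters/island counts are preserved). So its area = 567.51 mm². Layer 64 is larger (567.51 vs 306.15 mm²).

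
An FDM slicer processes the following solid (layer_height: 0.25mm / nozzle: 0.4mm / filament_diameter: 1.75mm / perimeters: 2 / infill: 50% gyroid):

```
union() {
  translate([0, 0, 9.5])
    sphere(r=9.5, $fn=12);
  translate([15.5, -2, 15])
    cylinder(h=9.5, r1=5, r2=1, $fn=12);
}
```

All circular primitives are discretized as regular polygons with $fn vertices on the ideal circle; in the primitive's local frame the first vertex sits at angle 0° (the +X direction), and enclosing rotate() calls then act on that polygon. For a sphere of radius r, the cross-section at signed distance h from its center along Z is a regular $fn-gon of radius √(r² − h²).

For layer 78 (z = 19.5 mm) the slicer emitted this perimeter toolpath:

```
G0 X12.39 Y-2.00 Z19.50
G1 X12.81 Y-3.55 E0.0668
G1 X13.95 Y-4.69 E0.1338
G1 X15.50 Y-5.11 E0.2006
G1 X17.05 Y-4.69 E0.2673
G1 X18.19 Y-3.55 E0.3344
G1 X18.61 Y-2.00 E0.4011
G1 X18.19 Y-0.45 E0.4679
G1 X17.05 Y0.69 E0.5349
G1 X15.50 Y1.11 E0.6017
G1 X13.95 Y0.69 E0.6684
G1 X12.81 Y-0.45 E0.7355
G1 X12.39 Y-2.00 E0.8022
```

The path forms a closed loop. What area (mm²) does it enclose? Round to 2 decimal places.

Apply the shoelace formula to the sequence of (X, Y) vertices; enclosed area = 28.95 mm².

28.95 mm²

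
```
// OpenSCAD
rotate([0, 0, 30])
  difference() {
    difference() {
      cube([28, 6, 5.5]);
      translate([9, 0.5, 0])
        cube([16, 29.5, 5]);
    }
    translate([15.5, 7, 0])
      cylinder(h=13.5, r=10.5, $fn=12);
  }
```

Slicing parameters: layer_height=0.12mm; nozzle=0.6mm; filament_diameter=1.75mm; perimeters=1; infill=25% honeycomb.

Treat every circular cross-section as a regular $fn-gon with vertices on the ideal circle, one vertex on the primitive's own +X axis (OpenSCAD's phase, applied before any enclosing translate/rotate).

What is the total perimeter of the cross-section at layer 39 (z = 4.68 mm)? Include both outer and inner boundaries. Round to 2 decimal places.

At z = 4.68 mm: the cube (footprint 28×6) is included at this height (perimeter 68.00 mm); the cube at (9, 0.5) (footprint 16×29.5) is included at this height (perimeter 91.00 mm); After the difference (first − rest): starting from the 28×6 cube, the 16×29.5 cube at (9, 0.5) partially overlaps it — only the 88.00 mm² overlap (of its 472.00 mm²) is removed, clipping the outline — boundary = 79.00 mm; the r=10.5 cylinder at (15.5, 7) contributes a regular 12-gon of circumradius 10.5 (perimeter = 2·12·10.500·sin(180°/12) = 65.22 mm); Subtracting the remaining from the first: starting from that combined region, the r=10.5 cylinder at (15.5, 7) partially overlaps it — only the 24.49 mm² overlap (of its 330.75 mm²) is removed, clipping the outline — boundary = 47.68 mm; (whole slice rotated 30° about Z — lengths, areas and connectivity unchanged). Overall, the cross-section has 2 separate islands. Total boundary length (outer) = 47.68 mm.

47.68 mm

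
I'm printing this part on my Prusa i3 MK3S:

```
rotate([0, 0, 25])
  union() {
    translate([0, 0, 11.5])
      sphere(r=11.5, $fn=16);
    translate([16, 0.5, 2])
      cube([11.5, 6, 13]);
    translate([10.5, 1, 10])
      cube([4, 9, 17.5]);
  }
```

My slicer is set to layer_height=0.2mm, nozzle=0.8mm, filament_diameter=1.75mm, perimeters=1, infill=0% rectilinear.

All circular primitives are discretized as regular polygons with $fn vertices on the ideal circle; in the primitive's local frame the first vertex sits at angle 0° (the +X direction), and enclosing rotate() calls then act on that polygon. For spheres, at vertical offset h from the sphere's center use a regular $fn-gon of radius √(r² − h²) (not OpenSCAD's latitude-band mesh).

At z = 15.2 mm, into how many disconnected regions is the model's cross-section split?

1

At z = 15.2 mm: the r=11.5 sphere contributes a regular 16-gon of circumradius √(11.5²−3.7²) = 10.889; the cube at (16, 0.5) does not reach this height (z outside [2, 15]); the cube at (10.5, 1) is present — its section is the full 4×9 rectangle; Merging all regions: the regions partially overlap (shared area 0.09 mm²), so overlapping operands fuse into one piece — 1 connected region; (whole slice rotated 25° about Z — lengths, areas and connectivity unchanged). The result has 1 disconnected region.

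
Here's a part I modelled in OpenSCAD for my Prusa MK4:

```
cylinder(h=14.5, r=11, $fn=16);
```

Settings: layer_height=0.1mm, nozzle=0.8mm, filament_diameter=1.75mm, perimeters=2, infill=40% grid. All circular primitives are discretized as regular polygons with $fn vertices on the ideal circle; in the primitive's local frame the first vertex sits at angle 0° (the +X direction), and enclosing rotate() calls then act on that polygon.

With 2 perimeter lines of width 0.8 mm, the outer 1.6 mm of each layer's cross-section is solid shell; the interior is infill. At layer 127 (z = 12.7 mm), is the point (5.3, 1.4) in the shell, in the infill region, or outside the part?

infill

At z = 12.7 mm: the r=11 cylinder contributes a regular 16-gon of circumradius 11. Overall, the cross-section is a single solid region. The nearest boundary edge runs (11.00, 0.00)→(10.16, 4.21); distance from the point to it = 5.32 mm. The point is inside the cross-section and 5.32 mm from the nearest boundary — more than the 1.6 mm shell width (2 × 0.8), so it's in the infill interior.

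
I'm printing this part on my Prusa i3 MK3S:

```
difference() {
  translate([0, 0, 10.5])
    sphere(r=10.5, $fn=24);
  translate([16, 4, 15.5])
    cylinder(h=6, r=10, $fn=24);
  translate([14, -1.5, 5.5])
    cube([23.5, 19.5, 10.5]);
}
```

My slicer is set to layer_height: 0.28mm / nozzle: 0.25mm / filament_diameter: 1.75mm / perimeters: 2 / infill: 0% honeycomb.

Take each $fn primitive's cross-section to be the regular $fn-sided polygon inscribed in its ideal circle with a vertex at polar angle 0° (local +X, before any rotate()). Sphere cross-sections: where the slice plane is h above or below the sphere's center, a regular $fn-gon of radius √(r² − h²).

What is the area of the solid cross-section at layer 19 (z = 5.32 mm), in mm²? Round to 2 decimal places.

At z = 5.32 mm: the r=10.5 sphere slices to a regular 24-gon of circumradius 9.133 (√(r²−h²) with h=5.18 from center) (area = (24/2)·9.133²·sin(360°/24) = 259.08 mm²); the cylinder at (16, 4) is not intersected at this z (z outside [15.5, 21.5]); the cube at (14, -1.5) does not reach this height (z outside [5.5, 16]); Taking the first minus the rest: none of the subtracted shapes is present at this height, so the r=10.5 sphere is unchanged — area = 259.08 mm². Overall, the cross-section is a single solid region. Net area = 259.08 mm².

259.08 mm²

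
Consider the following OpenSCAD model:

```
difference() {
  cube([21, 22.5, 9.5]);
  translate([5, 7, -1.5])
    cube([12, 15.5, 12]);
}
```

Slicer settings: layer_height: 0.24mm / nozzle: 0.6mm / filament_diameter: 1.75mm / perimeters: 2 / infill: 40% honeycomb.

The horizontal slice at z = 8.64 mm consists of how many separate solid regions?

1

At z = 8.64 mm: the 21×22.5 cube contributes its full rectangle; the 12×15.5 cube at (5, 7) contributes its full rectangle; Taking the first minus the rest: starting from the 21×22.5 cube, the 12×15.5 cube at (5, 7) lies inside it touching the edge (removes its full 186.00 mm²) — 1 connected region. The result has 1 disconnected region.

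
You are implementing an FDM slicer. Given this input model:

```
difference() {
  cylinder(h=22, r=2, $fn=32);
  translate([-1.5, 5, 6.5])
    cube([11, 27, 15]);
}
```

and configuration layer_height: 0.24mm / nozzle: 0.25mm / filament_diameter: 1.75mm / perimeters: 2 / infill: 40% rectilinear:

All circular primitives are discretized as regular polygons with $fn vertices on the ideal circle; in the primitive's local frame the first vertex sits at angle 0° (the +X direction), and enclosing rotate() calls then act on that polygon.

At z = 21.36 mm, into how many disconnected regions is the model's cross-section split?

1

At z = 21.36 mm: the r=2 cylinder gives a regular 32-gon of circumradius 2 (constant along its height); the cube at (-1.5, 5) (footprint 11×27) is included at this height; Subtracting the remaining from the first: starting from the r=2 cylinder, the 11×27 cube at (-1.5, 5) misses the remaining region (no effect) — 1 connected region. The result has 1 disconnected region.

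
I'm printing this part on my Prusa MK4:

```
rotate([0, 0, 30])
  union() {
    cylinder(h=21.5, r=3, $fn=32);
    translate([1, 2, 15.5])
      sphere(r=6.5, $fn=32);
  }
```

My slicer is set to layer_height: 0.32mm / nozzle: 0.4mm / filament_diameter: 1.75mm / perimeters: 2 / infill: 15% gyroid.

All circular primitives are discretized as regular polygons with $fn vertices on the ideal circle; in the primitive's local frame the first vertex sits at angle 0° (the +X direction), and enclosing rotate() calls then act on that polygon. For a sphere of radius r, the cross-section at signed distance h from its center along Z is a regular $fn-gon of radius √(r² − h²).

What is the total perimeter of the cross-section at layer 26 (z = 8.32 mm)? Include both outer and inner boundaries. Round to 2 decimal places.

At z = 8.32 mm: the r=3 cylinder gives a regular 32-gon of circumradius 3 (constant along its height) (perimeter = 2·32·3.000·sin(180°/32) = 18.82 mm); the sphere at (1, 2) is not intersected at this z (|z−center|=7.180 > r=6.5); Combining (union): only the r=3 cylinder is present, so the union is just that shape — boundary = 18.82 mm; (rotated 30° about Z; rotation is an isometry so areas/perimeters/island counts are preserved). Overall, the cross-section is a single solid region. Total boundary length (outer) = 18.82 mm.

18.82 mm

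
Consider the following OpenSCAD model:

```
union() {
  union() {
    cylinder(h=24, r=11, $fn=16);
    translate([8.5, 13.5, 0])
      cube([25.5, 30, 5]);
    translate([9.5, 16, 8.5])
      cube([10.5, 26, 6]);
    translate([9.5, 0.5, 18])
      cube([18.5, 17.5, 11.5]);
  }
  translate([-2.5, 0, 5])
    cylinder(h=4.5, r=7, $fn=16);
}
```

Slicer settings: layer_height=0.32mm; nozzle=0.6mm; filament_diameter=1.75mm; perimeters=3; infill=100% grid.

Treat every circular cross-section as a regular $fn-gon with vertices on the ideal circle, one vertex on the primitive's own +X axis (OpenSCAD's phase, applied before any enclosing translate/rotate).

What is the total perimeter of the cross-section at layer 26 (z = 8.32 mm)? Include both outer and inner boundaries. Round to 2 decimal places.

68.67 mm

At z = 8.32 mm: the cylinder: section is a regular 16-gon, circumradius r=11 (perimeter = 2·16·11.000·sin(180°/16) = 68.67 mm); the cube at (8.5, 13.5) is absent (z outside [0, 5]); the cube at (9.5, 16) is absent (z outside [8.5, 14.5]); the cube at (9.5, 0.5) does not reach this height (z outside [18, 29.5]); Taking the union: only the r=11 cylinder is present, so the union is just that shape — boundary = 68.67 mm; the r=7 cylinder at (-2.5, 0) gives a regular 16-gon of circumradius 7 (constant along its height) (perimeter = 2·16·7.000·sin(180°/16) = 43.70 mm); Combining (union): the r=7 cylinder at (-2.5, 0) lies entirely inside the result so far, so the union is just the result so far — boundary = 68.67 mm. Overall, the cross-section is a single solid region. Total boundary length (outer) = 68.67 mm.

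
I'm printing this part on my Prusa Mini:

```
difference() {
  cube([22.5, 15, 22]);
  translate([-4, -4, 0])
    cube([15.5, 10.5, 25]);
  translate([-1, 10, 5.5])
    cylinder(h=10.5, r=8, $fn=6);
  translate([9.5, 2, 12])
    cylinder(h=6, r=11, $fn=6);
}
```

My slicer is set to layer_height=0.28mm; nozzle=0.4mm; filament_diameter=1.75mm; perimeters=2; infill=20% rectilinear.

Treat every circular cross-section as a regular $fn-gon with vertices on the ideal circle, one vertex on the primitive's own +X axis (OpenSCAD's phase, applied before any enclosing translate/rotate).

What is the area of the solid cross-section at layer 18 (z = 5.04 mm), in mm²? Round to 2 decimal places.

At z = 5.04 mm: the cube is present — its section is the full 22.5×15 rectangle (area 337.50 mm²); the 15.5×10.5 cube at (-4, -4) contributes its full rectangle (area 162.75 mm²); the cylinder at (-1, 10) does not reach this height (z outside [5.5, 16]); the cylinder at (9.5, 2) does not reach this height (z outside [12, 18]); Subtracting the remaining from the first: starting from the 22.5×15 cube (337.50 mm²), the 15.5×10.5 cube at (-4, -4) partially overlaps it — only the 74.75 mm² overlap (of its 162.75 mm²) is removed, clipping the outline — area = 262.75 mm². Overall, the cross-section is a single solid region. Net area = 262.75 mm².

262.75 mm²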